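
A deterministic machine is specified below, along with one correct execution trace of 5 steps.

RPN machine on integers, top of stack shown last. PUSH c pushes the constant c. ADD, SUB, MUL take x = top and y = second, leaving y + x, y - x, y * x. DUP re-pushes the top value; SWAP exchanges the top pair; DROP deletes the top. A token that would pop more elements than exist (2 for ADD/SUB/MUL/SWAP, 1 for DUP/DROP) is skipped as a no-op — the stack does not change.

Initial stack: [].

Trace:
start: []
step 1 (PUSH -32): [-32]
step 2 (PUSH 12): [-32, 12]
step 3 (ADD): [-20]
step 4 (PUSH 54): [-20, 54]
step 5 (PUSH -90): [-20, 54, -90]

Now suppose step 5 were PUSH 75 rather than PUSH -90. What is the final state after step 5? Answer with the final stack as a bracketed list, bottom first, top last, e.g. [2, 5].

[-20, 54, 75]

(re-executing from step 5 with the substitution; state before step 5: [-20, 54])
step 5 (PUSH 75): [-20, 54, 75]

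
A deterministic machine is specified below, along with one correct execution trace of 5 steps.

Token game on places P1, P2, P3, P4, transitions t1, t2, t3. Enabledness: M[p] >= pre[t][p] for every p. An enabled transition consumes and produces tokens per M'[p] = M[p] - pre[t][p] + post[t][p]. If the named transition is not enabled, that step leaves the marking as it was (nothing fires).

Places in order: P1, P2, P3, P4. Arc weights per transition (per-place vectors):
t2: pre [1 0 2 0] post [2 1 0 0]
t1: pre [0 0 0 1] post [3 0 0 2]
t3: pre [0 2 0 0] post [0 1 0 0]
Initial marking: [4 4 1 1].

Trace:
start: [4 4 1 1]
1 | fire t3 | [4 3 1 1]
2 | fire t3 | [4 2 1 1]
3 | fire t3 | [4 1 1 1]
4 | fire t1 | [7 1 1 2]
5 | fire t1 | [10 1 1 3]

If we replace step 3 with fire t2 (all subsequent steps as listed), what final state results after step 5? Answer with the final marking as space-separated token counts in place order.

(re-executing from step 3 with the substitution; state before step 3: [4 2 1 1])
3 | fire t2 | [4 2 1 1]
4 | fire t1 | [7 2 1 2]
5 | fire t1 | [10 2 1 3]

10 2 1 3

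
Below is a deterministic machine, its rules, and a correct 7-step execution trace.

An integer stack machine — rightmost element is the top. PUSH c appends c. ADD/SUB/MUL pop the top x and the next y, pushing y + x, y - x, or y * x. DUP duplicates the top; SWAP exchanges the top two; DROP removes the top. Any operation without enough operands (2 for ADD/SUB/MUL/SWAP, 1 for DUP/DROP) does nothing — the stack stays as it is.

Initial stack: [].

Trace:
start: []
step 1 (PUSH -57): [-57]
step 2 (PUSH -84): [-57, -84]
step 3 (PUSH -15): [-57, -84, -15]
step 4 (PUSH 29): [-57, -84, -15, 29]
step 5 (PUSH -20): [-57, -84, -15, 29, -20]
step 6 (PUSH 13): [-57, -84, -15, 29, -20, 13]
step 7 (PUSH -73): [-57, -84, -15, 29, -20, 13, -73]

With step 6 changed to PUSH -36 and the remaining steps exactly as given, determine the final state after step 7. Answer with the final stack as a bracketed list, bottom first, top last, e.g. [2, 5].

[-57, -84, -15, 29, -20, -36, -73]

(re-executing from step 6 with the substitution; state before step 6: [-57, -84, -15, 29, -20])
step 6 (PUSH -36): [-57, -84, -15, 29, -20, -36]
step 7 (PUSH -73): [-57, -84, -15, 29, -20, -36, -73]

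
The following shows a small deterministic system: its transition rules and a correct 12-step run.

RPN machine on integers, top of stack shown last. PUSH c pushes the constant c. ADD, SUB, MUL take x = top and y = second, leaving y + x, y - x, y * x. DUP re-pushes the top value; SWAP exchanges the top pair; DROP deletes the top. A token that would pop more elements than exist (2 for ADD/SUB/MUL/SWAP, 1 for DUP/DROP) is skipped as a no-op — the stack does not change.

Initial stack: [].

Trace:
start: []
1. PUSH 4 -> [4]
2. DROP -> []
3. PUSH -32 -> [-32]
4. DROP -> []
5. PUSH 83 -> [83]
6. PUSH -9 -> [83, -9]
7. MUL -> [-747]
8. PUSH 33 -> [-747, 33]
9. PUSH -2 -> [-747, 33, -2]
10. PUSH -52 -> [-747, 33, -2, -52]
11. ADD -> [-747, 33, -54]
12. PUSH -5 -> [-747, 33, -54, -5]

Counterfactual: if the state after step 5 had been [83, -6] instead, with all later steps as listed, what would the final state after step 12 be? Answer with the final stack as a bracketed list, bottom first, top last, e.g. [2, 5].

state after step 5 := [83, -6]
6. PUSH -9 -> [83, -6, -9]
7. MUL -> [83, 54]
8. PUSH 33 -> [83, 54, 33]
9. PUSH -2 -> [83, 54, 33, -2]
10. PUSH -52 -> [83, 54, 33, -2, -52]
11. ADD -> [83, 54, 33, -54]
12. PUSH -5 -> [83, 54, 33, -54, -5]

[83, 54, 33, -54, -5]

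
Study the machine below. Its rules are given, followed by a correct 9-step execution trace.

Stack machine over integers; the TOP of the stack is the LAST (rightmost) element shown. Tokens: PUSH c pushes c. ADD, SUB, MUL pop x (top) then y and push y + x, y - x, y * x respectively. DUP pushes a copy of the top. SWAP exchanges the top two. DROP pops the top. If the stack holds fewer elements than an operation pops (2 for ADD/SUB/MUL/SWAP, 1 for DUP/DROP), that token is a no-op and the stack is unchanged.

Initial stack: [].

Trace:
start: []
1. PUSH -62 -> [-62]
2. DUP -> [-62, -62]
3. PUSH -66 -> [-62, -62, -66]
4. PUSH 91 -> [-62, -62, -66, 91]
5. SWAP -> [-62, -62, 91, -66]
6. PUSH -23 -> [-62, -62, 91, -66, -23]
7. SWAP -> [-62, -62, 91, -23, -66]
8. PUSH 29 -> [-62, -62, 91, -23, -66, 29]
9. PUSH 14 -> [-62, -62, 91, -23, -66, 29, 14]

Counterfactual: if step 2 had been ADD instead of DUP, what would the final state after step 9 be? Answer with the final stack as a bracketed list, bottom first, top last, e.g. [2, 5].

(re-executing from step 2 with the substitution; state before step 2: [-62])
2. ADD -> [-62]
3. PUSH -66 -> [-62, -66]
4. PUSH 91 -> [-62, -66, 91]
5. SWAP -> [-62, 91, -66]
6. PUSH -23 -> [-62, 91, -66, -23]
7. SWAP -> [-62, 91, -23, -66]
8. PUSH 29 -> [-62, 91, -23, -66, 29]
9. PUSH 14 -> [-62, 91, -23, -66, 29, 14]

[-62, 91, -23, -66, 29, 14]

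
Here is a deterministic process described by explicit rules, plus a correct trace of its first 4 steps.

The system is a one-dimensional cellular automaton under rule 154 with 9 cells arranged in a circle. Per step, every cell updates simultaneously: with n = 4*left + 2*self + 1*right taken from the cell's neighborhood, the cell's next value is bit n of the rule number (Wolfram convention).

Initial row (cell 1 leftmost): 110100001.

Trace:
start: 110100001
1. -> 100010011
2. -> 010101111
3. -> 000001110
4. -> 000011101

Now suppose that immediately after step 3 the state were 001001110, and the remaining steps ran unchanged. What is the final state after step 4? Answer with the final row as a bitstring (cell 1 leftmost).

state after step 3 := 001001110
4. -> 010111101

010111101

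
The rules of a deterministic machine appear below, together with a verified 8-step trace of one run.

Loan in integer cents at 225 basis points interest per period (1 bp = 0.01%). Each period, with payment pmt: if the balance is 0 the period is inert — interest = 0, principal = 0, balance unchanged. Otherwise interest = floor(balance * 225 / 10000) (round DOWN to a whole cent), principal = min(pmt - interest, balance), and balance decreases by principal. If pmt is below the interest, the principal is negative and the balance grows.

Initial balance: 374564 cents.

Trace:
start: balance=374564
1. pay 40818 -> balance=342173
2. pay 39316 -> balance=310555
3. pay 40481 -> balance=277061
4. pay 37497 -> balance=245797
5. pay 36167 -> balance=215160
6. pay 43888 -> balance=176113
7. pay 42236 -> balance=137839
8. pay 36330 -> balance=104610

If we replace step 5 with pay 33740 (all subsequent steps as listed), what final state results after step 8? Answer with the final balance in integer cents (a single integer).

107204

(re-executing from step 5 with the substitution; state before step 5: balance=245797)
5. pay 33740 -> balance=217587
6. pay 43888 -> balance=178594
7. pay 42236 -> balance=140376
8. pay 36330 -> balance=107204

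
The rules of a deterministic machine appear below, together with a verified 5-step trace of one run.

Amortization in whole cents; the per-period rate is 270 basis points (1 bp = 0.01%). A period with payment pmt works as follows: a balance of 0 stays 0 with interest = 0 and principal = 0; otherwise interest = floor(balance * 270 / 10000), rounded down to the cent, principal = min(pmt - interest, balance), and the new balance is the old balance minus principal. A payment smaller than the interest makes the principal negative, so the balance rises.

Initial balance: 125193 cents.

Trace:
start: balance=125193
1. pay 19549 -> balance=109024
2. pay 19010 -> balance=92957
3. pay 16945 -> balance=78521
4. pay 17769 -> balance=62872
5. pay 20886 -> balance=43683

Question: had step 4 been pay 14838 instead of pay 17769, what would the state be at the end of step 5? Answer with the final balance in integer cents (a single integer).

46693

(re-executing from step 4 with the substitution; state before step 4: balance=78521)
4. pay 14838 -> balance=65803
5. pay 20886 -> balance=46693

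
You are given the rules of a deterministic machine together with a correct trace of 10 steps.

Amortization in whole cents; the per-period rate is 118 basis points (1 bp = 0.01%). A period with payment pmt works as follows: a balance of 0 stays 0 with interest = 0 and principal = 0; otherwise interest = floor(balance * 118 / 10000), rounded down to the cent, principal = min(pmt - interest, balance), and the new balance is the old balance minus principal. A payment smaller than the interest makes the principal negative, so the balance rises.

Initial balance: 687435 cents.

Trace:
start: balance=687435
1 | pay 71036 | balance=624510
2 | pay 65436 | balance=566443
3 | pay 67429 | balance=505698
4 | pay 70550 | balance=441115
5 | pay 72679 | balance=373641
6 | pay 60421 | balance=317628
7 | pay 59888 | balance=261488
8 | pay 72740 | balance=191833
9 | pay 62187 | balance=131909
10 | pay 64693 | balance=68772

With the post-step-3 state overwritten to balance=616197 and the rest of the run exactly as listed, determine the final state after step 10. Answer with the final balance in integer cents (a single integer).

188728

state after step 3 := balance=616197
4 | pay 70550 | balance=552918
5 | pay 72679 | balance=486763
6 | pay 60421 | balance=432085
7 | pay 59888 | balance=377295
8 | pay 72740 | balance=309007
9 | pay 62187 | balance=250466
10 | pay 64693 | balance=188728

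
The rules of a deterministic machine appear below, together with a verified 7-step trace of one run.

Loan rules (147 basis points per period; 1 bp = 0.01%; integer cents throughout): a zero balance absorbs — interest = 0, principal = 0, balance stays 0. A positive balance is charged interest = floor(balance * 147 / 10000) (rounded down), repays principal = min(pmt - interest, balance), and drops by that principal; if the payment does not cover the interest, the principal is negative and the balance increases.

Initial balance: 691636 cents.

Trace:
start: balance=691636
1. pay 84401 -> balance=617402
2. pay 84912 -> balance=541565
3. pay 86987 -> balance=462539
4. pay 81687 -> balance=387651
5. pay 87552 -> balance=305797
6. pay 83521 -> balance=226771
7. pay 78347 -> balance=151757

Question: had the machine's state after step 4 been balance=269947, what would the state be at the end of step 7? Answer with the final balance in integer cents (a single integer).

28786

state after step 4 := balance=269947
5. pay 87552 -> balance=186363
6. pay 83521 -> balance=105581
7. pay 78347 -> balance=28786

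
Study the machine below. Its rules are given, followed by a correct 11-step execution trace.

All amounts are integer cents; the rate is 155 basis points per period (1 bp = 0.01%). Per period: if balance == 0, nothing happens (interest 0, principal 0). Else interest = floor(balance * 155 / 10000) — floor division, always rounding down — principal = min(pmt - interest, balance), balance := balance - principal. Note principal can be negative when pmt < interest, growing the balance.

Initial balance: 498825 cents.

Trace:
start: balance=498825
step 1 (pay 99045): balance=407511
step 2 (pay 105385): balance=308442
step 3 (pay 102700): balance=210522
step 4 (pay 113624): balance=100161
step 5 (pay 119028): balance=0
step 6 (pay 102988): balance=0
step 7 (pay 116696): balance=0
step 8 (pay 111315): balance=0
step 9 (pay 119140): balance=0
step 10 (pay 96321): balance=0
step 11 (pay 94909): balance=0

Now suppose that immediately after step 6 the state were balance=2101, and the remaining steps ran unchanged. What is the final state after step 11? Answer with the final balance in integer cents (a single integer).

state after step 6 := balance=2101
step 7 (pay 116696): balance=0
step 8 (pay 111315): balance=0
step 9 (pay 119140): balance=0
step 10 (pay 96321): balance=0
step 11 (pay 94909): balance=0

0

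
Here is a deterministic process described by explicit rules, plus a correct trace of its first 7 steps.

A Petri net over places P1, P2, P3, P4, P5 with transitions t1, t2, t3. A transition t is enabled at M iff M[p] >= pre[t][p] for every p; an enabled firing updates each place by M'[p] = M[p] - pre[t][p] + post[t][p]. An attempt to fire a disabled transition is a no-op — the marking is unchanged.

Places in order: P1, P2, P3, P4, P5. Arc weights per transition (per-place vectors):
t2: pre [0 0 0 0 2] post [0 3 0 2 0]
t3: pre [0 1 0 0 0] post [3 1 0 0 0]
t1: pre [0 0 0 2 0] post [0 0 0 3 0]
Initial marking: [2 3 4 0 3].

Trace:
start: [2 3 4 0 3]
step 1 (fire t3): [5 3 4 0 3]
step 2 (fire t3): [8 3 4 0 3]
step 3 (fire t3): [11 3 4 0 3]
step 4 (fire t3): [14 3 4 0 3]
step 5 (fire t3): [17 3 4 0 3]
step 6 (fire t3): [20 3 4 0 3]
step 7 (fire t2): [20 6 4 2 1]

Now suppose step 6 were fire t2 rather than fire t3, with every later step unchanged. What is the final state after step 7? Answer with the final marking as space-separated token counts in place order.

(re-executing from step 6 with the substitution; state before step 6: [17 3 4 0 3])
step 6 (fire t2): [17 6 4 2 1]
step 7 (fire t2): [17 6 4 2 1]

17 6 4 2 1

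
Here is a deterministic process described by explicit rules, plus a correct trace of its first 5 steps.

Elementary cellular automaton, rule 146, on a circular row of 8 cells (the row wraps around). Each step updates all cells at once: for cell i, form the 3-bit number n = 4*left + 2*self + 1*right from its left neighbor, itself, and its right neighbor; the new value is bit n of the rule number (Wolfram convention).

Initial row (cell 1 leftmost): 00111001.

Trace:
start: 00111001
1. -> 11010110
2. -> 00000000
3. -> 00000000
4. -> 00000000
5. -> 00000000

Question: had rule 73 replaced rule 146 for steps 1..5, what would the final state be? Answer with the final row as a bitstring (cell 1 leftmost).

10000011

(re-executing steps 1..5 under rule 73; state before step 1: 00111001)
1. -> 00101000
2. -> 10000011
3. -> 10111010
4. -> 00101000
5. -> 10000011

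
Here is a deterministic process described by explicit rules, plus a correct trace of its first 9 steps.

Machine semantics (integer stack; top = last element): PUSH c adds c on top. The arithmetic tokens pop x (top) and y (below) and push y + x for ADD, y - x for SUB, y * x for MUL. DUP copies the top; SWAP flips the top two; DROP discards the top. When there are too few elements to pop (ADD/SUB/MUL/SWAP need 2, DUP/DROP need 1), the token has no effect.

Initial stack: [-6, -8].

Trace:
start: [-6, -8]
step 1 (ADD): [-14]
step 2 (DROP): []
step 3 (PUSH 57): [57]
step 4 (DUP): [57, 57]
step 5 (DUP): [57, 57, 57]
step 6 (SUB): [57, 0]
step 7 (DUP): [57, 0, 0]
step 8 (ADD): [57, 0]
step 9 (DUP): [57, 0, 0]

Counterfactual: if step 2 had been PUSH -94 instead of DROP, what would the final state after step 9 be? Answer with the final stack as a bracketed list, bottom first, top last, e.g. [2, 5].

[-14, -94, 57, 0, 0]

(re-executing from step 2 with the substitution; state before step 2: [-14])
step 2 (PUSH -94): [-14, -94]
step 3 (PUSH 57): [-14, -94, 57]
step 4 (DUP): [-14, -94, 57, 57]
step 5 (DUP): [-14, -94, 57, 57, 57]
step 6 (SUB): [-14, -94, 57, 0]
step 7 (DUP): [-14, -94, 57, 0, 0]
step 8 (ADD): [-14, -94, 57, 0]
step 9 (DUP): [-14, -94, 57, 0, 0]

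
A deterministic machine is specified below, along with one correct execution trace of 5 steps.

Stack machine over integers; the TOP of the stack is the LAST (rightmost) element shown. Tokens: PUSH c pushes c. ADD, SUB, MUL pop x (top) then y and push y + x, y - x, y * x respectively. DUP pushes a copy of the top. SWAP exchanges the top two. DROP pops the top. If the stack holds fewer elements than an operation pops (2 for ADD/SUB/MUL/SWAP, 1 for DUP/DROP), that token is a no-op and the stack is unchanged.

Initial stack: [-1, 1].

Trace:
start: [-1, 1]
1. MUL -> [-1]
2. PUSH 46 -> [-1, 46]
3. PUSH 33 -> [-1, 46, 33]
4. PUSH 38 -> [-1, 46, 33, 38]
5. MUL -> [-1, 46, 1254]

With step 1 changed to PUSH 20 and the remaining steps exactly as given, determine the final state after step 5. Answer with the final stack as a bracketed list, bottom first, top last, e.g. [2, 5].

[-1, 1, 20, 46, 1254]

(re-executing from step 1 with the substitution; state before step 1: [-1, 1])
1. PUSH 20 -> [-1, 1, 20]
2. PUSH 46 -> [-1, 1, 20, 46]
3. PUSH 33 -> [-1, 1, 20, 46, 33]
4. PUSH 38 -> [-1, 1, 20, 46, 33, 38]
5. MUL -> [-1, 1, 20, 46, 1254]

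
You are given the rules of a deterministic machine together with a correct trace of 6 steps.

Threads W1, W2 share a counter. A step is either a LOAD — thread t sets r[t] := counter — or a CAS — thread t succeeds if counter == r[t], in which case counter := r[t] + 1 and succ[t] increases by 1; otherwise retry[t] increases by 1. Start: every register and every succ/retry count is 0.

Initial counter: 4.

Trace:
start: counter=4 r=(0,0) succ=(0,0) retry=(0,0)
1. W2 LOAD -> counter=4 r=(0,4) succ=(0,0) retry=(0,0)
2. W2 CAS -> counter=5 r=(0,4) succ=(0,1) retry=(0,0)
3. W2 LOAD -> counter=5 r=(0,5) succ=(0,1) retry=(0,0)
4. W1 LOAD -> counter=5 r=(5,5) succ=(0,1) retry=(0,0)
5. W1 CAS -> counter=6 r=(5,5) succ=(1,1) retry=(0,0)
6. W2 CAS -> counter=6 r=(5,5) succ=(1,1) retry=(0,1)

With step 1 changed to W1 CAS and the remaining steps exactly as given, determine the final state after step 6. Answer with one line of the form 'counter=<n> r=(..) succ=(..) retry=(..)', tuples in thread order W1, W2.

counter=5 r=(4,4) succ=(1,0) retry=(1,2)

(re-executing from step 1 with the substitution; state before step 1: counter=4 r=(0,0) succ=(0,0) retry=(0,0))
1. W1 CAS -> counter=4 r=(0,0) succ=(0,0) retry=(1,0)
2. W2 CAS -> counter=4 r=(0,0) succ=(0,0) retry=(1,1)
3. W2 LOAD -> counter=4 r=(0,4) succ=(0,0) retry=(1,1)
4. W1 LOAD -> counter=4 r=(4,4) succ=(0,0) retry=(1,1)
5. W1 CAS -> counter=5 r=(4,4) succ=(1,0) retry=(1,1)
6. W2 CAS -> counter=5 r=(4,4) succ=(1,0) retry=(1,2)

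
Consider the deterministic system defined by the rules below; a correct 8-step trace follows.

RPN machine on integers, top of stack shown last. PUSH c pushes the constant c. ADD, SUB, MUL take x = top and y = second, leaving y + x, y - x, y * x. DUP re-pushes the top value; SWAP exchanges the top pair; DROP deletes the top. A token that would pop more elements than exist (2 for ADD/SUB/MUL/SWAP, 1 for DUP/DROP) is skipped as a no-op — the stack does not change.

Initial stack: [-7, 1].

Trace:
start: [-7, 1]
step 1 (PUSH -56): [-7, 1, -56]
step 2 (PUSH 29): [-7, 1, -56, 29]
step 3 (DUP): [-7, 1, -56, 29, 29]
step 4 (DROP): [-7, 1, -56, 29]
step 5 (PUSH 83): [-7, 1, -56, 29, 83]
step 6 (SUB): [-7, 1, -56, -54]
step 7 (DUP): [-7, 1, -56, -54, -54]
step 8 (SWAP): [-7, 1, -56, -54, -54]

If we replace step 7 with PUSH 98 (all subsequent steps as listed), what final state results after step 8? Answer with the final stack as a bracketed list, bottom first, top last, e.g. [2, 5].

[-7, 1, -56, 98, -54]

(re-executing from step 7 with the substitution; state before step 7: [-7, 1, -56, -54])
step 7 (PUSH 98): [-7, 1, -56, -54, 98]
step 8 (SWAP): [-7, 1, -56, 98, -54]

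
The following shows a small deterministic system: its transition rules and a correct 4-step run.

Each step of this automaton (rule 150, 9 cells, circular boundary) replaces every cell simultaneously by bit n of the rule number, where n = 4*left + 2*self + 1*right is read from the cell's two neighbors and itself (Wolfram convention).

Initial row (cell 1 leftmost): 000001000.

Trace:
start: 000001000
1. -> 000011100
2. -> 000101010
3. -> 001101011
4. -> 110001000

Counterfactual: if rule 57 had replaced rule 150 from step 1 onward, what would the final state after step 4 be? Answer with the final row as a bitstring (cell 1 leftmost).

(re-executing steps 1..4 under rule 57; state before step 1: 000001000)
1. -> 111100111
2. -> 000010100
3. -> 111001011
4. -> 000100110

000100110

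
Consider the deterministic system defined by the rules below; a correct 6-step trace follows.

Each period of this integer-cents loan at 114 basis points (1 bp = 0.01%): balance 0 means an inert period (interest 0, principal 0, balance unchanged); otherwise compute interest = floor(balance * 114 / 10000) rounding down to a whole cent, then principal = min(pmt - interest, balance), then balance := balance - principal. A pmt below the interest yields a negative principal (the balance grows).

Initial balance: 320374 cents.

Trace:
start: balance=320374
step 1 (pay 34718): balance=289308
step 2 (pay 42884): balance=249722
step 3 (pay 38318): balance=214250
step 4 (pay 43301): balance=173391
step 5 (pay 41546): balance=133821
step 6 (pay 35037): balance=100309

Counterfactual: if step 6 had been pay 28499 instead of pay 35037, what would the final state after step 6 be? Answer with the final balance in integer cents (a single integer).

106847

(re-executing from step 6 with the substitution; state before step 6: balance=133821)
step 6 (pay 28499): balance=106847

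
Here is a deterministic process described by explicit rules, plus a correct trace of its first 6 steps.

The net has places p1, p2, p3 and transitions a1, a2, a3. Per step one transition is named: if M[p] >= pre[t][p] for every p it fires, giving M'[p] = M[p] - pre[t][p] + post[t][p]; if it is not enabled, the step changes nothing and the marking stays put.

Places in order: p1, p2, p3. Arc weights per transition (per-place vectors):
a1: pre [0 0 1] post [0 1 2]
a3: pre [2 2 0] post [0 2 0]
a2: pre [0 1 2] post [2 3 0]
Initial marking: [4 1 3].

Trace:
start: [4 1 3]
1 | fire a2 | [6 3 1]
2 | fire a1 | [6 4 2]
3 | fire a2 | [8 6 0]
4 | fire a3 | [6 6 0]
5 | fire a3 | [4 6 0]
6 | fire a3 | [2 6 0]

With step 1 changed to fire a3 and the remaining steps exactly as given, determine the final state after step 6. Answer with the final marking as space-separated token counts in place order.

(re-executing from step 1 with the substitution; state before step 1: [4 1 3])
1 | fire a3 | [4 1 3]
2 | fire a1 | [4 2 4]
3 | fire a2 | [6 4 2]
4 | fire a3 | [4 4 2]
5 | fire a3 | [2 4 2]
6 | fire a3 | [0 4 2]

0 4 2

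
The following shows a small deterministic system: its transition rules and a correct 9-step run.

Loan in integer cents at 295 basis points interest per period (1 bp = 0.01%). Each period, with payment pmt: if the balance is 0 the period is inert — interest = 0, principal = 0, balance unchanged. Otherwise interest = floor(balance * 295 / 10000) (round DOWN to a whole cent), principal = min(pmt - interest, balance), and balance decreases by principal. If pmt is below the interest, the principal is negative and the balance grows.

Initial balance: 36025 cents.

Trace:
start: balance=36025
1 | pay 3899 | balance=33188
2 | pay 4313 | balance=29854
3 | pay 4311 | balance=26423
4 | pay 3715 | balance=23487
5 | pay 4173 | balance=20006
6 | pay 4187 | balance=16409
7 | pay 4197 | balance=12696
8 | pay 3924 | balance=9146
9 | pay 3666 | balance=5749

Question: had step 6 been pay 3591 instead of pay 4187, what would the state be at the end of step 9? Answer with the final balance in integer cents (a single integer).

(re-executing from step 6 with the substitution; state before step 6: balance=20006)
6 | pay 3591 | balance=17005
7 | pay 4197 | balance=13309
8 | pay 3924 | balance=9777
9 | pay 3666 | balance=6399

6399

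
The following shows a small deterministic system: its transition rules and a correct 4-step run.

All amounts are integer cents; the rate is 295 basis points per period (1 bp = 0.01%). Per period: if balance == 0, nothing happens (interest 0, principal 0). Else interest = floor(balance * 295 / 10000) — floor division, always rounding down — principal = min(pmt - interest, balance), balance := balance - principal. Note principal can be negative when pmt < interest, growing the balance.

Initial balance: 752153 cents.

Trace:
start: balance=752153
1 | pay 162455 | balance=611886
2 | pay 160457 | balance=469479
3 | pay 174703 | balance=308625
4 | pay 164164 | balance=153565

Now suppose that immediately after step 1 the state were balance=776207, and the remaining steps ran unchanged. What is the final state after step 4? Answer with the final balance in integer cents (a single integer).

state after step 1 := balance=776207
2 | pay 160457 | balance=638648
3 | pay 174703 | balance=482785
4 | pay 164164 | balance=332863

332863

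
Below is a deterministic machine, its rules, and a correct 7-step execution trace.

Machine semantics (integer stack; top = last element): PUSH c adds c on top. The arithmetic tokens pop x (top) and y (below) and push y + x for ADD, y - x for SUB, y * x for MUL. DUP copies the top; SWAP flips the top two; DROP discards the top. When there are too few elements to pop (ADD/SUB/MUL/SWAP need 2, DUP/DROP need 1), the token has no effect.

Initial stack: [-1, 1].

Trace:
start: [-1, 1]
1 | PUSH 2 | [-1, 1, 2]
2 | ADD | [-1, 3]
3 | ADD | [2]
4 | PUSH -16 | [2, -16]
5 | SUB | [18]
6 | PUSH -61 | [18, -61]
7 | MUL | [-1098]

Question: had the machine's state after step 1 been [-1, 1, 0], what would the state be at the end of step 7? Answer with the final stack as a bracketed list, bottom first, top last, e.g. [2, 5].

[-976]

state after step 1 := [-1, 1, 0]
2 | ADD | [-1, 1]
3 | ADD | [0]
4 | PUSH -16 | [0, -16]
5 | SUB | [16]
6 | PUSH -61 | [16, -61]
7 | MUL | [-976]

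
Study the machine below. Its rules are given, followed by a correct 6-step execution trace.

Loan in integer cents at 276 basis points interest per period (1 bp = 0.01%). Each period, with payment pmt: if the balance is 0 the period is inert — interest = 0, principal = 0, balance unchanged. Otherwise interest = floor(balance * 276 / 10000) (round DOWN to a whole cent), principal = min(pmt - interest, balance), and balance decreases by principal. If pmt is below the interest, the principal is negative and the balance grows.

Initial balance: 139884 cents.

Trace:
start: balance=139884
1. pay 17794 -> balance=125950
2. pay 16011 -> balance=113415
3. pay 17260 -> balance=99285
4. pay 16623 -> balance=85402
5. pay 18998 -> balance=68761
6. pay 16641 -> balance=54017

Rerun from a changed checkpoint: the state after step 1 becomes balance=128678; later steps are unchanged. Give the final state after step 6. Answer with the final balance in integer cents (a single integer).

57141

state after step 1 := balance=128678
2. pay 16011 -> balance=116218
3. pay 17260 -> balance=102165
4. pay 16623 -> balance=88361
5. pay 18998 -> balance=71801
6. pay 16641 -> balance=57141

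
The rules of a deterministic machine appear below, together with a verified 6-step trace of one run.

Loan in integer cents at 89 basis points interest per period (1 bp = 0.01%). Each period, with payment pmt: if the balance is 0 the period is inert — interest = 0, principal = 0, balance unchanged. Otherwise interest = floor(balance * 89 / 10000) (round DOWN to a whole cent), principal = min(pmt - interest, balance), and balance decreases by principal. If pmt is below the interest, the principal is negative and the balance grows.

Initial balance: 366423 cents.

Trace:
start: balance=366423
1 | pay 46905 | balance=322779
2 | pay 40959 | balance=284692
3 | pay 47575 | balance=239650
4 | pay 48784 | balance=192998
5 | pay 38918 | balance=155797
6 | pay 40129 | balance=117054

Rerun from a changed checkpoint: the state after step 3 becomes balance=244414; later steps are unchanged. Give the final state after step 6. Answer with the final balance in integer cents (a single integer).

state after step 3 := balance=244414
4 | pay 48784 | balance=197805
5 | pay 38918 | balance=160647
6 | pay 40129 | balance=121947

121947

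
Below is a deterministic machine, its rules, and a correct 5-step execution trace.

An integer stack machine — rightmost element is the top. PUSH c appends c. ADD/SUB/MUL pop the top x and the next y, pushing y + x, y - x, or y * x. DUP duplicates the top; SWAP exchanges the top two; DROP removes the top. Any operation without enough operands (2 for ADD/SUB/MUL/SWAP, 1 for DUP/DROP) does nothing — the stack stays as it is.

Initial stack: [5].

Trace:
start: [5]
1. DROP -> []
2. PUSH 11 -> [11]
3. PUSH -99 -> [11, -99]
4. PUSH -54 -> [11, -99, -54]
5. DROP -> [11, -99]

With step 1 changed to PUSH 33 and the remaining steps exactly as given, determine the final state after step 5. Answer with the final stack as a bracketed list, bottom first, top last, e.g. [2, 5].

[5, 33, 11, -99]

(re-executing from step 1 with the substitution; state before step 1: [5])
1. PUSH 33 -> [5, 33]
2. PUSH 11 -> [5, 33, 11]
3. PUSH -99 -> [5, 33, 11, -99]
4. PUSH -54 -> [5, 33, 11, -99, -54]
5. DROP -> [5, 33, 11, -99]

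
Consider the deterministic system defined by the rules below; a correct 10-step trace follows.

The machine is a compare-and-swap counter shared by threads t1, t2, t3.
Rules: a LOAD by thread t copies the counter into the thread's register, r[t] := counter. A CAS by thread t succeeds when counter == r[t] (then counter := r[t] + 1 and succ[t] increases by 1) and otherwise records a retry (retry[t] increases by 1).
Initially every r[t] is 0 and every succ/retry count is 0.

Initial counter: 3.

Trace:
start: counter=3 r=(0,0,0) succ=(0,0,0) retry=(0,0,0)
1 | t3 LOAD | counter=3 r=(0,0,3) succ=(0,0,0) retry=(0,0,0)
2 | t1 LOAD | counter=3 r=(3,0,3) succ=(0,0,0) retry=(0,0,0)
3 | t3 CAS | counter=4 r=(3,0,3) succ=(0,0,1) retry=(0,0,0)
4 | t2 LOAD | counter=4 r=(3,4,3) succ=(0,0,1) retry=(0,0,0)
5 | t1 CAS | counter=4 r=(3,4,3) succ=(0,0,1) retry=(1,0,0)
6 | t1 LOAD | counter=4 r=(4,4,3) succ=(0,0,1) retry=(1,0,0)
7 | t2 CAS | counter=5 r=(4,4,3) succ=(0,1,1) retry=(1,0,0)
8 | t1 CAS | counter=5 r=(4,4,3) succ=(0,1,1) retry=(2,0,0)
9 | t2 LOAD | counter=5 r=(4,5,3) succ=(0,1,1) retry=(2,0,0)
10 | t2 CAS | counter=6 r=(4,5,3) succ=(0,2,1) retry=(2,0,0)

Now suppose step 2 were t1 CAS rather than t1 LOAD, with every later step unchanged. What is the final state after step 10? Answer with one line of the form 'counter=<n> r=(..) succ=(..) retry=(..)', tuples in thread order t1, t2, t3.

counter=6 r=(4,5,3) succ=(0,2,1) retry=(3,0,0)

(re-executing from step 2 with the substitution; state before step 2: counter=3 r=(0,0,3) succ=(0,0,0) retry=(0,0,0))
2 | t1 CAS | counter=3 r=(0,0,3) succ=(0,0,0) retry=(1,0,0)
3 | t3 CAS | counter=4 r=(0,0,3) succ=(0,0,1) retry=(1,0,0)
4 | t2 LOAD | counter=4 r=(0,4,3) succ=(0,0,1) retry=(1,0,0)
5 | t1 CAS | counter=4 r=(0,4,3) succ=(0,0,1) retry=(2,0,0)
6 | t1 LOAD | counter=4 r=(4,4,3) succ=(0,0,1) retry=(2,0,0)
7 | t2 CAS | counter=5 r=(4,4,3) succ=(0,1,1) retry=(2,0,0)
8 | t1 CAS | counter=5 r=(4,4,3) succ=(0,1,1) retry=(3,0,0)
9 | t2 LOAD | counter=5 r=(4,5,3) succ=(0,1,1) retry=(3,0,0)
10 | t2 CAS | counter=6 r=(4,5,3) succ=(0,2,1) retry=(3,0,0)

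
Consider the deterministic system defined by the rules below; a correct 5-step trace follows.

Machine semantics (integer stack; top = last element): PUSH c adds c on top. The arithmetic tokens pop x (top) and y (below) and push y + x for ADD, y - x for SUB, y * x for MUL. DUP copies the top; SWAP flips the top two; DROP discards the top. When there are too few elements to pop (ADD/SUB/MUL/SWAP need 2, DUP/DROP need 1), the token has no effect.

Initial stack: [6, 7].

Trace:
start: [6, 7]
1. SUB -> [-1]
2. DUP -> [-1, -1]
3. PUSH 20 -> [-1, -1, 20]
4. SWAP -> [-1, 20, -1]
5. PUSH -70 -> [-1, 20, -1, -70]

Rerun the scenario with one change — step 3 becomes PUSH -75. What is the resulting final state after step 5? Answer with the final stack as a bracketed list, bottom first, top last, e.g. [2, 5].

(re-executing from step 3 with the substitution; state before step 3: [-1, -1])
3. PUSH -75 -> [-1, -1, -75]
4. SWAP -> [-1, -75, -1]
5. PUSH -70 -> [-1, -75, -1, -70]

[-1, -75, -1, -70]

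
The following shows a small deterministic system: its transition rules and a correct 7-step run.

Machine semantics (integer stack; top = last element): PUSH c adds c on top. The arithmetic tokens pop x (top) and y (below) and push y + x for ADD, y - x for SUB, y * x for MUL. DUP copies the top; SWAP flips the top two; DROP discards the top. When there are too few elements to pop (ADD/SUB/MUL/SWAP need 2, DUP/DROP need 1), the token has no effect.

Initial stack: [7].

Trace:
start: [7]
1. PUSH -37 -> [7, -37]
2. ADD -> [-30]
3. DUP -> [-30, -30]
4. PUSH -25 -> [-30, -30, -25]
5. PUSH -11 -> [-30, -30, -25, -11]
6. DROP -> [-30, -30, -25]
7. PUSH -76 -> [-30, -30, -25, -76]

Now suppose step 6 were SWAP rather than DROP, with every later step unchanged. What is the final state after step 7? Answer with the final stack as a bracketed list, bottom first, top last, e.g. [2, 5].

(re-executing from step 6 with the substitution; state before step 6: [-30, -30, -25, -11])
6. SWAP -> [-30, -30, -11, -25]
7. PUSH -76 -> [-30, -30, -11, -25, -76]

[-30, -30, -11, -25, -76]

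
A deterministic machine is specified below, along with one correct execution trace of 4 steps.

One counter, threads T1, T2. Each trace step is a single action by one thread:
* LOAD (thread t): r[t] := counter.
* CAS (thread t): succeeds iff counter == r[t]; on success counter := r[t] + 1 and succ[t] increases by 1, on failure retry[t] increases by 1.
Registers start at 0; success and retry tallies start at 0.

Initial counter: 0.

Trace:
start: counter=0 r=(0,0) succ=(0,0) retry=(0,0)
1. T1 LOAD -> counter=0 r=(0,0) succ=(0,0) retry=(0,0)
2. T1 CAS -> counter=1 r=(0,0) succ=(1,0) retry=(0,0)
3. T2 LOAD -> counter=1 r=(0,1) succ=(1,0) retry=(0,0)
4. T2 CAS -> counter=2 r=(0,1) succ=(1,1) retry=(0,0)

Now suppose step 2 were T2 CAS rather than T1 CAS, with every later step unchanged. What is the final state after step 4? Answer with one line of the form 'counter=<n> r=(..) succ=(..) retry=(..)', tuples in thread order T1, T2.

(re-executing from step 2 with the substitution; state before step 2: counter=0 r=(0,0) succ=(0,0) retry=(0,0))
2. T2 CAS -> counter=1 r=(0,0) succ=(0,1) retry=(0,0)
3. T2 LOAD -> counter=1 r=(0,1) succ=(0,1) retry=(0,0)
4. T2 CAS -> counter=2 r=(0,1) succ=(0,2) retry=(0,0)

counter=2 r=(0,1) succ=(0,2) retry=(0,0)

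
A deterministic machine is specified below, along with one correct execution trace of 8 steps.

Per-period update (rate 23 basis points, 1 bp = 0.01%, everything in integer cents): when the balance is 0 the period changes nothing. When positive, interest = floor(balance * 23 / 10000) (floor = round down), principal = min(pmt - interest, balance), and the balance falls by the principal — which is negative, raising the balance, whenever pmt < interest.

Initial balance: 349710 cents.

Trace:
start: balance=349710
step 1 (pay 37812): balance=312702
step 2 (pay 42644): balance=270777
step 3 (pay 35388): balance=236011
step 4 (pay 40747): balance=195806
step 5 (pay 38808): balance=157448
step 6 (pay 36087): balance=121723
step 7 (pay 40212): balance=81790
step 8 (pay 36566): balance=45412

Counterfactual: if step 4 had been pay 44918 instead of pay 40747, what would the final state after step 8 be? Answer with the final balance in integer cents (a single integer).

(re-executing from step 4 with the substitution; state before step 4: balance=236011)
step 4 (pay 44918): balance=191635
step 5 (pay 38808): balance=153267
step 6 (pay 36087): balance=117532
step 7 (pay 40212): balance=77590
step 8 (pay 36566): balance=41202

41202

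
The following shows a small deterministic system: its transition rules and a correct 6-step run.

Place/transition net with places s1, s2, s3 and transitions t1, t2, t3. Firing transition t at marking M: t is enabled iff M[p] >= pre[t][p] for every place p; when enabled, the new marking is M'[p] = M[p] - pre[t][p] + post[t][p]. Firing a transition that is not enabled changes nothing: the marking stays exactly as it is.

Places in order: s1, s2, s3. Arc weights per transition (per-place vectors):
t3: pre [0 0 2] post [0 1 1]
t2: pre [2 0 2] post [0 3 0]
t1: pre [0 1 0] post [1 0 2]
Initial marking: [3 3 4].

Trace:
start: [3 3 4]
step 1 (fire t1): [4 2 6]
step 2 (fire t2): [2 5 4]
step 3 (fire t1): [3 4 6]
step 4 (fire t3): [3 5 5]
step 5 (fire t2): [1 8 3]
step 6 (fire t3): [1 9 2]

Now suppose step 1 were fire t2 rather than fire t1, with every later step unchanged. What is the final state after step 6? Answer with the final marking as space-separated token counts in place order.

0 9 1

(re-executing from step 1 with the substitution; state before step 1: [3 3 4])
step 1 (fire t2): [1 6 2]
step 2 (fire t2): [1 6 2]
step 3 (fire t1): [2 5 4]
step 4 (fire t3): [2 6 3]
step 5 (fire t2): [0 9 1]
step 6 (fire t3): [0 9 1]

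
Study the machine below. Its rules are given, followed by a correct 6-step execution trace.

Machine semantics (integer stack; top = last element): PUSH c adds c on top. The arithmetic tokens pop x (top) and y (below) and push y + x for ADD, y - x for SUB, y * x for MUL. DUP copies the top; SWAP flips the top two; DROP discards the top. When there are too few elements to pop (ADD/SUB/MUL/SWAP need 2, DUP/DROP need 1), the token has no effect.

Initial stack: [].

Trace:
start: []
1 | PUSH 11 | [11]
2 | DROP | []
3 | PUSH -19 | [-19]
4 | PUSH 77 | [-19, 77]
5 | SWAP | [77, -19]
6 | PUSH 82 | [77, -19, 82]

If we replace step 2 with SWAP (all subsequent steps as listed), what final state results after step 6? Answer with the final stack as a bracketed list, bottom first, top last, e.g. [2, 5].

(re-executing from step 2 with the substitution; state before step 2: [11])
2 | SWAP | [11]
3 | PUSH -19 | [11, -19]
4 | PUSH 77 | [11, -19, 77]
5 | SWAP | [11, 77, -19]
6 | PUSH 82 | [11, 77, -19, 82]

[11, 77, -19, 82]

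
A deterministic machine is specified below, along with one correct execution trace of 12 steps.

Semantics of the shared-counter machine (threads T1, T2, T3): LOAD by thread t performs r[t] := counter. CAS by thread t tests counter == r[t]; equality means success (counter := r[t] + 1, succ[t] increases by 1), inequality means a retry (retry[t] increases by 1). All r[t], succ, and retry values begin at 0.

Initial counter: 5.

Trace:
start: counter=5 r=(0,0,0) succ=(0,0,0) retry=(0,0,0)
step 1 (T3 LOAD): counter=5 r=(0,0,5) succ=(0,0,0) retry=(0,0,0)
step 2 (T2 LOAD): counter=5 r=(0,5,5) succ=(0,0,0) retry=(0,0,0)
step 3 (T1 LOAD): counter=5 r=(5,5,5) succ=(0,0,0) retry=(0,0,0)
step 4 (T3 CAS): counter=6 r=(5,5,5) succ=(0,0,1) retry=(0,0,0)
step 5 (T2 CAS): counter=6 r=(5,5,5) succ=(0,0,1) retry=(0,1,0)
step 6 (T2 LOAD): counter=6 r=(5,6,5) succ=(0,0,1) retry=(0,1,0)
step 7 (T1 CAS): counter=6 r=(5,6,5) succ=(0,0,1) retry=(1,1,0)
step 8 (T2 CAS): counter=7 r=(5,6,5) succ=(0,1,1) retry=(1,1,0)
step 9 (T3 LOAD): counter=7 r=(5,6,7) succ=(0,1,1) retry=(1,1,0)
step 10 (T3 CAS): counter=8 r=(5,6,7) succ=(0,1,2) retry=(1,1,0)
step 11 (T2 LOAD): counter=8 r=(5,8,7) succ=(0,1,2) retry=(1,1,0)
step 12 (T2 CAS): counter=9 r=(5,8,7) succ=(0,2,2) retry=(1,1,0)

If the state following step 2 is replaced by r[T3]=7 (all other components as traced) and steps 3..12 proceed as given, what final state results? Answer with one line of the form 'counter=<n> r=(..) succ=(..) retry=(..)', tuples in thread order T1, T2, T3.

counter=9 r=(5,8,7) succ=(0,3,1) retry=(1,0,1)

state after step 2 := counter=5 r=(0,5,7) succ=(0,0,0) retry=(0,0,0)
step 3 (T1 LOAD): counter=5 r=(5,5,7) succ=(0,0,0) retry=(0,0,0)
step 4 (T3 CAS): counter=5 r=(5,5,7) succ=(0,0,0) retry=(0,0,1)
step 5 (T2 CAS): counter=6 r=(5,5,7) succ=(0,1,0) retry=(0,0,1)
step 6 (T2 LOAD): counter=6 r=(5,6,7) succ=(0,1,0) retry=(0,0,1)
step 7 (T1 CAS): counter=6 r=(5,6,7) succ=(0,1,0) retry=(1,0,1)
step 8 (T2 CAS): counter=7 r=(5,6,7) succ=(0,2,0) retry=(1,0,1)
step 9 (T3 LOAD): counter=7 r=(5,6,7) succ=(0,2,0) retry=(1,0,1)
step 10 (T3 CAS): counter=8 r=(5,6,7) succ=(0,2,1) retry=(1,0,1)
step 11 (T2 LOAD): counter=8 r=(5,8,7) succ=(0,2,1) retry=(1,0,1)
step 12 (T2 CAS): counter=9 r=(5,8,7) succ=(0,3,1) retry=(1,0,1)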